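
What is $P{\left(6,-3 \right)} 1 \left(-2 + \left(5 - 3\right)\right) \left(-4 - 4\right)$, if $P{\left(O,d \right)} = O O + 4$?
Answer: $0$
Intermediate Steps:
$P{\left(O,d \right)} = 4 + O^{2}$ ($P{\left(O,d \right)} = O^{2} + 4 = 4 + O^{2}$)
$P{\left(6,-3 \right)} 1 \left(-2 + \left(5 - 3\right)\right) \left(-4 - 4\right) = \left(4 + 6^{2}\right) 1 \left(-2 + \left(5 - 3\right)\right) \left(-4 - 4\right) = \left(4 + 36\right) 1 \left(-2 + \left(5 - 3\right)\right) \left(-8\right) = 40 \cdot 1 \left(-2 + 2\right) \left(-8\right) = 40 \cdot 0 \left(-8\right) = 40 \cdot 0 = 0$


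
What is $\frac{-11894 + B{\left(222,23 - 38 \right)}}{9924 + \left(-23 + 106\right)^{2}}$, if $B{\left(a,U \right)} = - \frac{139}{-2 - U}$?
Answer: $- \frac{154761}{218569} \approx -0.70807$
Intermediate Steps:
$\frac{-11894 + B{\left(222,23 - 38 \right)}}{9924 + \left(-23 + 106\right)^{2}} = \frac{-11894 + \frac{139}{2 + \left(23 - 38\right)}}{9924 + \left(-23 + 106\right)^{2}} = \frac{-11894 + \frac{139}{2 - 15}}{9924 + 83^{2}} = \frac{-11894 + \frac{139}{-13}}{9924 + 6889} = \frac{-11894 + 139 \left(- \frac{1}{13}\right)}{16813} = \left(-11894 - \frac{139}{13}\right) \frac{1}{16813} = \left(- \frac{154761}{13}\right) \frac{1}{16813} = - \frac{154761}{218569}$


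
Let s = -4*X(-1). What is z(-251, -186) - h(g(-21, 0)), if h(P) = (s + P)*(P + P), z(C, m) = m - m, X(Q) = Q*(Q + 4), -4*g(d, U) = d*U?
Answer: 0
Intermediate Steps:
g(d, U) = -U*d/4 (g(d, U) = -d*U/4 = -U*d/4)
X(Q) = Q*(4 + Q)
s = 12 (s = -(-4)*(4 - 1) = -(-4)*3 = -4*(-3) = 12)
z(C, m) = 0
h(P) = 2*P*(12 + P) (h(P) = (12 + P)*(P + P) = (12 + P)*(2*P) = 2*P*(12 + P))
z(-251, -186) - h(g(-21, 0)) = 0 - 2*(-¼*0*(-21))*(12 - ¼*0*(-21)) = 0 - 2*0*(12 + 0) = 0 - 2*0*12 = 0 - 1*0 = 0 + 0 = 0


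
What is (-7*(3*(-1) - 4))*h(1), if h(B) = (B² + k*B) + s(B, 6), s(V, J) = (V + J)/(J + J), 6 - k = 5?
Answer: 1519/12 ≈ 126.58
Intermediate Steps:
k = 1 (k = 6 - 1*5 = 6 - 5 = 1)
s(V, J) = (J + V)/(2*J) (s(V, J) = (J + V)/((2*J)) = (J + V)*(1/(2*J)) = (J + V)/(2*J))
h(B) = ½ + B² + 13*B/12 (h(B) = (B² + 1*B) + (½)*(6 + B)/6 = (B² + B) + (½)*(⅙)*(6 + B) = (B + B²) + (½ + B/12) = ½ + B² + 13*B/12)
(-7*(3*(-1) - 4))*h(1) = (-7*(3*(-1) - 4))*(½ + 1² + (13/12)*1) = (-7*(-3 - 4))*(½ + 1 + 13/12) = -7*(-7)*(31/12) = 49*(31/12) = 1519/12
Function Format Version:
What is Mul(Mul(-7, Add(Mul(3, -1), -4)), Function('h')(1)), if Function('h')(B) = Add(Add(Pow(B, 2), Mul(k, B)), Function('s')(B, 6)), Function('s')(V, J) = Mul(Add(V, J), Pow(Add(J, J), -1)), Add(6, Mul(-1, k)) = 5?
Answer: Rational(1519, 12) ≈ 126.58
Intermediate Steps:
k = 1 (k = Add(6, Mul(-1, 5)) = Add(6, -5) = 1)
Function('s')(V, J) = Mul(Rational(1, 2), Pow(J, -1), Add(J, V)) (Function('s')(V, J) = Mul(Add(J, V), Pow(Mul(2, J), -1)) = Mul(Add(J, V), Mul(Rational(1, 2), Pow(J, -1))) = Mul(Rational(1, 2), Pow(J, -1), Add(J, V)))
Function('h')(B) = Add(Rational(1, 2), Pow(B, 2), Mul(Rational(13, 12), B)) (Function('h')(B) = Add(Add(Pow(B, 2), Mul(1, B)), Mul(Rational(1, 2), Pow(6, -1), Add(6, B))) = Add(Add(Pow(B, 2), B), Mul(Rational(1, 2), Rational(1, 6), Add(6, B))) = Add(Add(B, Pow(B, 2)), Add(Rational(1, 2), Mul(Rational(1, 12), B))) = Add(Rational(1, 2), Pow(B, 2), Mul(Rational(13, 12), B)))
Mul(Mul(-7, Add(Mul(3, -1), -4)), Function('h')(1)) = Mul(Mul(-7, Add(Mul(3, -1), -4)), Add(Rational(1, 2), Pow(1, 2), Mul(Rational(13, 12), 1))) = Mul(Mul(-7, Add(-3, -4)), Add(Rational(1, 2), 1, Rational(13, 12))) = Mul(Mul(-7, -7), Rational(31, 12)) = Mul(49, Rational(31, 12)) = Rational(1519, 12)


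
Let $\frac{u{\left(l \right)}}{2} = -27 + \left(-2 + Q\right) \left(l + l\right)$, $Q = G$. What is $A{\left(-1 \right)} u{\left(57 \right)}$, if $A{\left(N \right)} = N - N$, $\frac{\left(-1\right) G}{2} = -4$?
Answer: $0$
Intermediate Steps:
$G = 8$ ($G = \left(-2\right) \left(-4\right) = 8$)
$Q = 8$
$A{\left(N \right)} = 0$
$u{\left(l \right)} = -54 + 24 l$ ($u{\left(l \right)} = 2 \left(-27 + \left(-2 + 8\right) \left(l + l\right)\right) = 2 \left(-27 + 6 \cdot 2 l\right) = 2 \left(-27 + 12 l\right) = -54 + 24 l$)
$A{\left(-1 \right)} u{\left(57 \right)} = 0 \left(-54 + 24 \cdot 57\right) = 0 \left(-54 + 1368\right) = 0 \cdot 1314 = 0$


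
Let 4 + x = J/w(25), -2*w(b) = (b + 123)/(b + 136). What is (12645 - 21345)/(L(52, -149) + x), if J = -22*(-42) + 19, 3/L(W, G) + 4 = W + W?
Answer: 32190000/7605839 ≈ 4.2323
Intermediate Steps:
w(b) = -(123 + b)/(2*(136 + b)) (w(b) = -(b + 123)/(2*(b + 136)) = -(123 + b)/(2*(136 + b)))
L(W, G) = 3/(-4 + 2*W) (L(W, G) = 3/(-4 + (W + W)) = 3/(-4 + 2*W))
J = 943 (J = 924 + 19 = 943)
x = -152119/74 (x = -4 + 943/(((-123 - 1*25)/(2*(136 + 25)))) = -4 + 943/(((½)*(-123 - 25)/161)) = -4 + 943/(((½)*(1/161)*(-148))) = -4 + 943/(-74/161) = -4 + 943*(-161/74) = -4 - 151823/74 = -152119/74 ≈ -2055.7)
(12645 - 21345)/(L(52, -149) + x) = (12645 - 21345)/(3/(2*(-2 + 52)) - 152119/74) = -8700/((3/2)/50 - 152119/74) = -8700/((3/2)*(1/50) - 152119/74) = -8700/(3/100 - 152119/74) = -8700/(-7605839/3700) = -8700*(-3700/7605839) = 32190000/7605839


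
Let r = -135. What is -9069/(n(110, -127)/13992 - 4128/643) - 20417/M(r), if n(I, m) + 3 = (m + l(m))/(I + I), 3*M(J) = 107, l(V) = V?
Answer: 571168119788319/679854589577 ≈ 840.13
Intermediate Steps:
M(J) = 107/3 (M(J) = (⅓)*107 = 107/3)
n(I, m) = -3 + m/I (n(I, m) = -3 + (m + m)/(I + I) = -3 + (2*m)/((2*I)) = -3 + (2*m)*(1/(2*I)) = -3 + m/I)
-9069/(n(110, -127)/13992 - 4128/643) - 20417/M(r) = -9069/((-3 - 127/110)/13992 - 4128/643) - 20417/107/3 = -9069/((-3 - 127*1/110)*(1/13992) - 4128*1/643) - 20417*3/107 = -9069/((-3 - 127/110)*(1/13992) - 4128/643) - 61251/107 = -9069/(-457/110*1/13992 - 4128/643) - 61251/107 = -9069/(-457/1539120 - 4128/643) - 61251/107 = -9069/(-6353781211/989654160) - 61251/107 = -9069*(-989654160/6353781211) - 61251/107 = 8975173577040/6353781211 - 61251/107 = 571168119788319/679854589577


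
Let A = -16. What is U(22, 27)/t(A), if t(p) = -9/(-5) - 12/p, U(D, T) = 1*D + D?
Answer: 880/51 ≈ 17.255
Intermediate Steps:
U(D, T) = 2*D (U(D, T) = D + D = 2*D)
t(p) = 9/5 - 12/p (t(p) = -9*(-⅕) - 12/p = 9/5 - 12/p)
U(22, 27)/t(A) = (2*22)/(9/5 - 12/(-16)) = 44/(9/5 - 12*(-1/16)) = 44/(9/5 + ¾) = 44/(51/20) = 44*(20/51) = 880/51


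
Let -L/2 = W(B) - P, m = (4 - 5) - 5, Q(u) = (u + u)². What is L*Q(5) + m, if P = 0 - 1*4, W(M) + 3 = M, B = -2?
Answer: 194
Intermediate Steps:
W(M) = -3 + M
Q(u) = 4*u² (Q(u) = (2*u)² = 4*u²)
P = -4 (P = 0 - 4 = -4)
m = -6 (m = -1 - 5 = -6)
L = 2 (L = -2*((-3 - 2) - 1*(-4)) = -2*(-5 + 4) = -2*(-1) = 2)
L*Q(5) + m = 2*(4*5²) - 6 = 2*(4*25) - 6 = 2*100 - 6 = 200 - 6 = 194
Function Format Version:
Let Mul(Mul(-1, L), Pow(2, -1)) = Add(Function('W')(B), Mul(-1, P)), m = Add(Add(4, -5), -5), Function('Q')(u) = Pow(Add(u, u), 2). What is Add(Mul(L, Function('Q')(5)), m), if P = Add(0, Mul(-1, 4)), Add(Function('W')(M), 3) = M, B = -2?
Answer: 194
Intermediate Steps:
Function('W')(M) = Add(-3, M)
Function('Q')(u) = Mul(4, Pow(u, 2)) (Function('Q')(u) = Pow(Mul(2, u), 2) = Mul(4, Pow(u, 2)))
P = -4 (P = Add(0, -4) = -4)
m = -6 (m = Add(-1, -5) = -6)
L = 2 (L = Mul(-2, Add(Add(-3, -2), Mul(-1, -4))) = Mul(-2, Add(-5, 4)) = Mul(-2, -1) = 2)
Add(Mul(L, Function('Q')(5)), m) = Add(Mul(2, Mul(4, Pow(5, 2))), -6) = Add(Mul(2, Mul(4, 25)), -6) = Add(Mul(2, 100), -6) = Add(200, -6) = 194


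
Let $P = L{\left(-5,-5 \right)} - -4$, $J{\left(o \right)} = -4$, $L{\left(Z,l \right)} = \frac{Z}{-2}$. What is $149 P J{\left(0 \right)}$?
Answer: $-3874$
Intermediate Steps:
$L{\left(Z,l \right)} = - \frac{Z}{2}$ ($L{\left(Z,l \right)} = Z \left(- \frac{1}{2}\right) = - \frac{Z}{2}$)
$P = \frac{13}{2}$ ($P = \left(- \frac{1}{2}\right) \left(-5\right) - -4 = \frac{5}{2} + 4 = \frac{13}{2} \approx 6.5$)
$149 P J{\left(0 \right)} = 149 \cdot \frac{13}{2} \left(-4\right) = 149 \left(-26\right) = -3874$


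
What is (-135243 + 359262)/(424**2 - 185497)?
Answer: -74673/1907 ≈ -39.157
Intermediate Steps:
(-135243 + 359262)/(424**2 - 185497) = 224019/(179776 - 185497) = 224019/(-5721) = 224019*(-1/5721) = -74673/1907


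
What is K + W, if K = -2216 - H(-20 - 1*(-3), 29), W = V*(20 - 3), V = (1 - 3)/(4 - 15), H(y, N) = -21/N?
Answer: -705687/319 ≈ -2212.2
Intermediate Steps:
V = 2/11 (V = -2/(-11) = -2*(-1/11) = 2/11 ≈ 0.18182)
W = 34/11 (W = 2*(20 - 3)/11 = (2/11)*17 = 34/11 ≈ 3.0909)
K = -64243/29 (K = -2216 - (-21)/29 = -2216 - 1*(-21/29) = -2216 + 21/29 = -64243/29 ≈ -2215.3)
K + W = -64243/29 + 34/11 = -705687/319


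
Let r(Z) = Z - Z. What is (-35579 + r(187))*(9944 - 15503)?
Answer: 197783661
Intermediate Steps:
r(Z) = 0
(-35579 + r(187))*(9944 - 15503) = (-35579 + 0)*(9944 - 15503) = -35579*(-5559) = 197783661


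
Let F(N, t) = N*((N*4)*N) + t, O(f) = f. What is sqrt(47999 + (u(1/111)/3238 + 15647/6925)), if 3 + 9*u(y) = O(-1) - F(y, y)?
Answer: sqrt(1318986321882050426624542734)/165765378690 ≈ 219.09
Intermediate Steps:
F(N, t) = t + 4*N**3 (F(N, t) = N*((4*N)*N) + t = N*(4*N**2) + t = 4*N**3 + t = t + 4*N**3)
u(y) = -4/9 - 4*y**3/9 - y/9 (u(y) = -1/3 + (-1 - (y + 4*y**3))/9 = -1/3 + (-1 + (-y - 4*y**3))/9 = -1/3 + (-1 - y - 4*y**3)/9 = -1/3 + (-1/9 - 4*y**3/9 - y/9) = -4/9 - 4*y**3/9 - y/9)
sqrt(47999 + (u(1/111)/3238 + 15647/6925)) = sqrt(47999 + ((-4/9 - 4*(1/111)**3/9 - 1/9/111)/3238 + 15647/6925)) = sqrt(47999 + ((-4/9 - 4*(1/111)**3/9 - 1/9*1/111)*(1/3238) + 15647*(1/6925))) = sqrt(47999 + ((-4/9 - 4/9*1/1367631 - 1/999)*(1/3238) + 15647/6925)) = sqrt(47999 + ((-4/9 - 4/12308679 - 1/999)*(1/3238) + 15647/6925)) = sqrt(47999 + (-5482849/12308679*1/3238 + 15647/6925)) = sqrt(47999 + (-5482849/39855502602 + 15647/6925)) = sqrt(47999 + 623581080484169/275999355518850) = sqrt(13248316646629765319/275999355518850) = sqrt(1318986321882050426624542734)/165765378690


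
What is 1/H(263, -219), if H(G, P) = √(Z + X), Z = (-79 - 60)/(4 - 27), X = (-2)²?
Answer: √5313/231 ≈ 0.31554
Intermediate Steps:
X = 4
Z = 139/23 (Z = -139/(-23) = -139*(-1/23) = 139/23 ≈ 6.0435)
H(G, P) = √5313/23 (H(G, P) = √(139/23 + 4) = √(231/23) = √5313/23)
1/H(263, -219) = 1/(√5313/23) = √5313/231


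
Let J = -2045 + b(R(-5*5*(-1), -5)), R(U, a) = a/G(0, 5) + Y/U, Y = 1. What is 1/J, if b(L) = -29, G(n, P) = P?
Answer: -1/2074 ≈ -0.00048216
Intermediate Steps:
R(U, a) = 1/U + a/5 (R(U, a) = a/5 + 1/U = 1/U + a/5)
J = -2074 (J = -2045 - 29 = -2074)
1/J = 1/(-2074) = -1/2074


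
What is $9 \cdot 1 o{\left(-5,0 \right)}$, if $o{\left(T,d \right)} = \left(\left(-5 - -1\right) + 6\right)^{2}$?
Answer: $36$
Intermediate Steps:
$o{\left(T,d \right)} = 4$ ($o{\left(T,d \right)} = \left(\left(-5 + 1\right) + 6\right)^{2} = \left(-4 + 6\right)^{2} = 2^{2} = 4$)
$9 \cdot 1 o{\left(-5,0 \right)} = 9 \cdot 1 \cdot 4 = 9 \cdot 4 = 36$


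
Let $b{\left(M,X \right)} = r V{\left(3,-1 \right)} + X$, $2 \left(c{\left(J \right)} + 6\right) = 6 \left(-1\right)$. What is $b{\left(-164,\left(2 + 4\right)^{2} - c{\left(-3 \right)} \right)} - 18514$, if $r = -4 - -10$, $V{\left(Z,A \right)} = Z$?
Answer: $-18451$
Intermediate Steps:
$c{\left(J \right)} = -9$ ($c{\left(J \right)} = -6 + \frac{6 \left(-1\right)}{2} = -6 + \frac{1}{2} \left(-6\right) = -6 - 3 = -9$)
$r = 6$ ($r = -4 + 10 = 6$)
$b{\left(M,X \right)} = 18 + X$ ($b{\left(M,X \right)} = 6 \cdot 3 + X = 18 + X$)
$b{\left(-164,\left(2 + 4\right)^{2} - c{\left(-3 \right)} \right)} - 18514 = \left(18 - \left(-9 - \left(2 + 4\right)^{2}\right)\right) - 18514 = \left(18 + \left(6^{2} + 9\right)\right) - 18514 = \left(18 + \left(36 + 9\right)\right) - 18514 = \left(18 + 45\right) - 18514 = 63 - 18514 = -18451$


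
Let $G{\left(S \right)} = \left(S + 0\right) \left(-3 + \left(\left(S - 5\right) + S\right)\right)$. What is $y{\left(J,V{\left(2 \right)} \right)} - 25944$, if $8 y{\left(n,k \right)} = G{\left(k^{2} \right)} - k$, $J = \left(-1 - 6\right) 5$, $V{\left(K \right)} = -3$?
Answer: $- \frac{207459}{8} \approx -25932.0$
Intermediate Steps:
$G{\left(S \right)} = S \left(-8 + 2 S\right)$ ($G{\left(S \right)} = S \left(-3 + \left(\left(-5 + S\right) + S\right)\right) = S \left(-3 + \left(-5 + 2 S\right)\right) = S \left(-8 + 2 S\right)$)
$J = -35$ ($J = \left(-7\right) 5 = -35$)
$y{\left(n,k \right)} = - \frac{k}{8} + \frac{k^{2} \left(-4 + k^{2}\right)}{4}$ ($y{\left(n,k \right)} = \frac{2 k^{2} \left(-4 + k^{2}\right) - k}{8} = \frac{- k + 2 k^{2} \left(-4 + k^{2}\right)}{8} = - \frac{k}{8} + \frac{k^{2} \left(-4 + k^{2}\right)}{4}$)
$y{\left(J,V{\left(2 \right)} \right)} - 25944 = - 3 \left(- \frac{1}{8} - -3 + \frac{\left(-3\right)^{3}}{4}\right) - 25944 = - 3 \left(- \frac{1}{8} + 3 + \frac{1}{4} \left(-27\right)\right) - 25944 = - 3 \left(- \frac{1}{8} + 3 - \frac{27}{4}\right) - 25944 = \left(-3\right) \left(- \frac{31}{8}\right) - 25944 = \frac{93}{8} - 25944 = - \frac{207459}{8}$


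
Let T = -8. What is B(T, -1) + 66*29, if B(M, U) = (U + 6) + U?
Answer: 1918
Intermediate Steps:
B(M, U) = 6 + 2*U (B(M, U) = (6 + U) + U = 6 + 2*U)
B(T, -1) + 66*29 = (6 + 2*(-1)) + 66*29 = (6 - 2) + 1914 = 4 + 1914 = 1918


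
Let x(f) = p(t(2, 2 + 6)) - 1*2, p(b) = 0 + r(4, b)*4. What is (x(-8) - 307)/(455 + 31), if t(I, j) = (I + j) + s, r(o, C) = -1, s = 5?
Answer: -313/486 ≈ -0.64403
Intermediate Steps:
t(I, j) = 5 + I + j (t(I, j) = (I + j) + 5 = 5 + I + j)
p(b) = -4 (p(b) = 0 - 1*4 = 0 - 4 = -4)
x(f) = -6 (x(f) = -4 - 1*2 = -4 - 2 = -6)
(x(-8) - 307)/(455 + 31) = (-6 - 307)/(455 + 31) = -313/486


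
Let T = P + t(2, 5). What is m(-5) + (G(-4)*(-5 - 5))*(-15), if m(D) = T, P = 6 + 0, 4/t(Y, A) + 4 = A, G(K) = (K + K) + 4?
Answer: -590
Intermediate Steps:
G(K) = 4 + 2*K (G(K) = 2*K + 4 = 4 + 2*K)
t(Y, A) = 4/(-4 + A)
P = 6
T = 10 (T = 6 + 4/(-4 + 5) = 6 + 4/1 = 6 + 4*1 = 6 + 4 = 10)
m(D) = 10
m(-5) + (G(-4)*(-5 - 5))*(-15) = 10 + ((4 + 2*(-4))*(-5 - 5))*(-15) = 10 + ((4 - 8)*(-10))*(-15) = 10 - 4*(-10)*(-15) = 10 + 40*(-15) = 10 - 600 = -590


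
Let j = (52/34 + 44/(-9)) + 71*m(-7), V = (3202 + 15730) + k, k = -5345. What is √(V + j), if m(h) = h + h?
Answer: √32745655/51 ≈ 112.20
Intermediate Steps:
m(h) = 2*h
V = 13587 (V = (3202 + 15730) - 5345 = 18932 - 5345 = 13587)
j = -152596/153 (j = (52/34 + 44/(-9)) + 71*(2*(-7)) = (52*(1/34) + 44*(-⅑)) + 71*(-14) = (26/17 - 44/9) - 994 = -514/153 - 994 = -152596/153 ≈ -997.36)
√(V + j) = √(13587 - 152596/153) = √(1926215/153) = √32745655/51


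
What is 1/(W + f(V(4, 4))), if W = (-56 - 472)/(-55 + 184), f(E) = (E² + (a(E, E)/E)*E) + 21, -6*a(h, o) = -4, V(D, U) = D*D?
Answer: 129/35291 ≈ 0.0036553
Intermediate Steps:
V(D, U) = D²
a(h, o) = ⅔ (a(h, o) = -⅙*(-4) = ⅔)
f(E) = 65/3 + E² (f(E) = (E² + (2/(3*E))*E) + 21 = (E² + ⅔) + 21 = (⅔ + E²) + 21 = 65/3 + E²)
W = -176/43 (W = -528/129 = -528*1/129 = -176/43 ≈ -4.0930)
1/(W + f(V(4, 4))) = 1/(-176/43 + (65/3 + (4²)²)) = 1/(-176/43 + (65/3 + 16²)) = 1/(-176/43 + (65/3 + 256)) = 1/(-176/43 + 833/3) = 1/(35291/129) = 129/35291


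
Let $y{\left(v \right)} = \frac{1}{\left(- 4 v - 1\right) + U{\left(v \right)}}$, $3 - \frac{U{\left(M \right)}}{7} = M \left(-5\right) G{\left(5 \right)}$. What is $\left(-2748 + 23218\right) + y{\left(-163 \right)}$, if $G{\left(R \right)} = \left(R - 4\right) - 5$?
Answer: $\frac{480881241}{23492} \approx 20470.0$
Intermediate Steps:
$G{\left(R \right)} = -9 + R$ ($G{\left(R \right)} = \left(-4 + R\right) - 5 = -9 + R$)
$U{\left(M \right)} = 21 - 140 M$ ($U{\left(M \right)} = 21 - 7 M \left(-5\right) \left(-9 + 5\right) = 21 - 7 - 5 M \left(-4\right) = 21 - 7 \cdot 20 M = 21 - 140 M$)
$y{\left(v \right)} = \frac{1}{20 - 144 v}$ ($y{\left(v \right)} = \frac{1}{\left(- 4 v - 1\right) - \left(-21 + 140 v\right)} = \frac{1}{\left(-1 - 4 v\right) - \left(-21 + 140 v\right)} = \frac{1}{20 - 144 v}$)
$\left(-2748 + 23218\right) + y{\left(-163 \right)} = \left(-2748 + 23218\right) + \frac{1}{4 \left(5 - -5868\right)} = 20470 + \frac{1}{4 \left(5 + 5868\right)} = 20470 + \frac{1}{4 \cdot 5873} = 20470 + \frac{1}{4} \cdot \frac{1}{5873} = 20470 + \frac{1}{23492} = \frac{480881241}{23492}$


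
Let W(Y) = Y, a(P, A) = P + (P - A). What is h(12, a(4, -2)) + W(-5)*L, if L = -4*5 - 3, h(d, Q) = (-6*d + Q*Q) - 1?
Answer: 142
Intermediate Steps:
a(P, A) = -A + 2*P
h(d, Q) = -1 + Q² - 6*d (h(d, Q) = (-6*d + Q²) - 1 = (Q² - 6*d) - 1 = -1 + Q² - 6*d)
L = -23 (L = -20 - 3 = -23)
h(12, a(4, -2)) + W(-5)*L = (-1 + (-1*(-2) + 2*4)² - 6*12) - 5*(-23) = (-1 + (2 + 8)² - 72) + 115 = (-1 + 10² - 72) + 115 = (-1 + 100 - 72) + 115 = 27 + 115 = 142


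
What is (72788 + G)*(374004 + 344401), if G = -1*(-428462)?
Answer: 360100506250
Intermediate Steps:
G = 428462
(72788 + G)*(374004 + 344401) = (72788 + 428462)*(374004 + 344401) = 501250*718405 = 360100506250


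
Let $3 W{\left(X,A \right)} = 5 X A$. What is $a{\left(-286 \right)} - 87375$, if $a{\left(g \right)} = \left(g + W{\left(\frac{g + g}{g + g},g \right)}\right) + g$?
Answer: $- \frac{265271}{3} \approx -88424.0$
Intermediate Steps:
$W{\left(X,A \right)} = \frac{5 A X}{3}$ ($W{\left(X,A \right)} = \frac{5 X A}{3} = \frac{5 A X}{3}$)
$a{\left(g \right)} = \frac{11 g}{3}$ ($a{\left(g \right)} = \left(g + \frac{5 g \frac{g + g}{g + g}}{3}\right) + g = \left(g + \frac{5 g \frac{2 g}{2 g}}{3}\right) + g = \left(g + \frac{5 g 2 g \frac{1}{2 g}}{3}\right) + g = \left(g + \frac{5}{3} g 1\right) + g = \left(g + \frac{5 g}{3}\right) + g = \frac{8 g}{3} + g = \frac{11 g}{3}$)
$a{\left(-286 \right)} - 87375 = \frac{11}{3} \left(-286\right) - 87375 = - \frac{3146}{3} - 87375 = - \frac{265271}{3}$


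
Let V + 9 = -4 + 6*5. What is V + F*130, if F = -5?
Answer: -633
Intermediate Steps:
V = 17 (V = -9 + (-4 + 6*5) = -9 + (-4 + 30) = -9 + 26 = 17)
V + F*130 = 17 - 5*130 = 17 - 650 = -633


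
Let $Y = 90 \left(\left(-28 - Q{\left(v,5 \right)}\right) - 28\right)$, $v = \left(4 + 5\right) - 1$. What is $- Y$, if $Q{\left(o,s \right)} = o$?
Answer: $5760$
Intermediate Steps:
$v = 8$ ($v = 9 - 1 = 8$)
$Y = -5760$ ($Y = 90 \left(\left(-28 - 8\right) - 28\right) = 90 \left(-36 - 28\right) = 90 \left(-64\right) = -5760$)
$- Y = \left(-1\right) \left(-5760\right) = 5760$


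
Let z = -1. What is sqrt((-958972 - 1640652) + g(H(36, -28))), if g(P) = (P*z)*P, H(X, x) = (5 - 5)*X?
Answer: 2*I*sqrt(649906) ≈ 1612.3*I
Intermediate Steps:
H(X, x) = 0 (H(X, x) = 0*X = 0)
g(P) = -P**2 (g(P) = (P*(-1))*P = (-P)*P = -P**2)
sqrt((-958972 - 1640652) + g(H(36, -28))) = sqrt((-958972 - 1640652) - 1*0**2) = sqrt(-2599624 - 1*0) = sqrt(-2599624 + 0) = sqrt(-2599624) = 2*I*sqrt(649906)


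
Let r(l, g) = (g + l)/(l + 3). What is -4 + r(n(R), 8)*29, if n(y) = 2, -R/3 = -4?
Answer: 54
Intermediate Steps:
R = 12 (R = -3*(-4) = 12)
r(l, g) = (g + l)/(3 + l)
-4 + r(n(R), 8)*29 = -4 + ((8 + 2)/(3 + 2))*29 = -4 + (10/5)*29 = -4 + ((⅕)*10)*29 = -4 + 2*29 = -4 + 58 = 54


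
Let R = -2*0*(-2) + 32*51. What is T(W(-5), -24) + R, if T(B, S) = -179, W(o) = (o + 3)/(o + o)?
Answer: 1453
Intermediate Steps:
W(o) = (3 + o)/(2*o) (W(o) = (3 + o)/((2*o)) = (3 + o)*(1/(2*o)) = (3 + o)/(2*o))
R = 1632 (R = 0*(-2) + 1632 = 0 + 1632 = 1632)
T(W(-5), -24) + R = -179 + 1632 = 1453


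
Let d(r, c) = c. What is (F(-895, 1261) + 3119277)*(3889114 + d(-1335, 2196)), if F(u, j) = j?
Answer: 12142980724780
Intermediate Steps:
(F(-895, 1261) + 3119277)*(3889114 + d(-1335, 2196)) = (1261 + 3119277)*(3889114 + 2196) = 3120538*3891310 = 12142980724780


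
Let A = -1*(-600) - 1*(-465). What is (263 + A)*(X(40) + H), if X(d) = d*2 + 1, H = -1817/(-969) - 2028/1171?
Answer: 122273201632/1134699 ≈ 1.0776e+5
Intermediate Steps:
H = 162575/1134699 (H = -1817*(-1/969) - 2028*1/1171 = 1817/969 - 2028/1171 = 162575/1134699 ≈ 0.14328)
X(d) = 1 + 2*d (X(d) = 2*d + 1 = 1 + 2*d)
A = 1065 (A = 600 + 465 = 1065)
(263 + A)*(X(40) + H) = (263 + 1065)*((1 + 2*40) + 162575/1134699) = 1328*((1 + 80) + 162575/1134699) = 1328*(81 + 162575/1134699) = 1328*(92073194/1134699) = 122273201632/1134699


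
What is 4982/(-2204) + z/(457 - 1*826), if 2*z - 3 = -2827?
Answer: 636845/406638 ≈ 1.5661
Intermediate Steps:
z = -1412 (z = 3/2 + (1/2)*(-2827) = 3/2 - 2827/2 = -1412)
4982/(-2204) + z/(457 - 1*826) = 4982/(-2204) - 1412/(457 - 1*826) = 4982*(-1/2204) - 1412/(457 - 826) = -2491/1102 - 1412/(-369) = -2491/1102 - 1412*(-1/369) = -2491/1102 + 1412/369 = 636845/406638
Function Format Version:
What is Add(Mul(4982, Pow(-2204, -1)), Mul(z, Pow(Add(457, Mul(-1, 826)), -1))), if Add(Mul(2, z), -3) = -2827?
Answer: Rational(636845, 406638) ≈ 1.5661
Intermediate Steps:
z = -1412 (z = Add(Rational(3, 2), Mul(Rational(1, 2), -2827)) = Add(Rational(3, 2), Rational(-2827, 2)) = -1412)
Add(Mul(4982, Pow(-2204, -1)), Mul(z, Pow(Add(457, Mul(-1, 826)), -1))) = Add(Mul(4982, Pow(-2204, -1)), Mul(-1412, Pow(Add(457, Mul(-1, 826)), -1))) = Add(Mul(4982, Rational(-1, 2204)), Mul(-1412, Pow(Add(457, -826), -1))) = Add(Rational(-2491, 1102), Mul(-1412, Pow(-369, -1))) = Add(Rational(-2491, 1102), Mul(-1412, Rational(-1, 369))) = Add(Rational(-2491, 1102), Rational(1412, 369)) = Rational(636845, 406638)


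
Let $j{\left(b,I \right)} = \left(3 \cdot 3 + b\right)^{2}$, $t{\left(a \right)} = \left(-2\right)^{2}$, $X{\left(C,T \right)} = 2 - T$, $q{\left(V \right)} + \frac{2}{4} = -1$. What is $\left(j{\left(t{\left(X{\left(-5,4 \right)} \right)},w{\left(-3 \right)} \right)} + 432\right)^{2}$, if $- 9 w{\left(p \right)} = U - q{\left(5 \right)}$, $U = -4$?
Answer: $361201$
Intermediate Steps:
$q{\left(V \right)} = - \frac{3}{2}$ ($q{\left(V \right)} = - \frac{1}{2} - 1 = - \frac{3}{2}$)
$w{\left(p \right)} = \frac{5}{18}$ ($w{\left(p \right)} = - \frac{-4 - - \frac{3}{2}}{9} = - \frac{-4 + \frac{3}{2}}{9} = \left(- \frac{1}{9}\right) \left(- \frac{5}{2}\right) = \frac{5}{18}$)
$t{\left(a \right)} = 4$
$j{\left(b,I \right)} = \left(9 + b\right)^{2}$
$\left(j{\left(t{\left(X{\left(-5,4 \right)} \right)},w{\left(-3 \right)} \right)} + 432\right)^{2} = \left(\left(9 + 4\right)^{2} + 432\right)^{2} = \left(13^{2} + 432\right)^{2} = \left(169 + 432\right)^{2} = 601^{2} = 361201$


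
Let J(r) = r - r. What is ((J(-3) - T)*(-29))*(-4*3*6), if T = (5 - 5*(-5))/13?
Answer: -62640/13 ≈ -4818.5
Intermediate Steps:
J(r) = 0
T = 30/13 (T = (5 + 25)*(1/13) = 30*(1/13) = 30/13 ≈ 2.3077)
((J(-3) - T)*(-29))*(-4*3*6) = ((0 - 1*30/13)*(-29))*(-4*3*6) = ((0 - 30/13)*(-29))*(-12*6) = -30/13*(-29)*(-72) = (870/13)*(-72) = -62640/13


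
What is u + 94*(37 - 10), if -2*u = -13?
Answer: 5089/2 ≈ 2544.5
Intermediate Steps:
u = 13/2 (u = -1/2*(-13) = 13/2 ≈ 6.5000)
u + 94*(37 - 10) = 13/2 + 94*(37 - 10) = 13/2 + 94*27 = 13/2 + 2538 = 5089/2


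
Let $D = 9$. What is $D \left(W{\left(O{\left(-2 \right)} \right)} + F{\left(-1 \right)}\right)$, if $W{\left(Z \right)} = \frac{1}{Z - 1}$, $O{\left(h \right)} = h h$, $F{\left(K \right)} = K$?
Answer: $-6$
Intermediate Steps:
$O{\left(h \right)} = h^{2}$
$W{\left(Z \right)} = \frac{1}{-1 + Z}$
$D \left(W{\left(O{\left(-2 \right)} \right)} + F{\left(-1 \right)}\right) = 9 \left(\frac{1}{-1 + \left(-2\right)^{2}} - 1\right) = 9 \left(\frac{1}{-1 + 4} - 1\right) = 9 \left(\frac{1}{3} - 1\right) = 9 \left(- \frac{2}{3}\right) = -6$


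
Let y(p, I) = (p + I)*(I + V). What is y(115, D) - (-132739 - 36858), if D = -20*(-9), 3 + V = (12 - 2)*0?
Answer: 221812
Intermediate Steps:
V = -3 (V = -3 + (12 - 2)*0 = -3 + 10*0 = -3 + 0 = -3)
D = 180
y(p, I) = (-3 + I)*(I + p) (y(p, I) = (p + I)*(I - 3) = (I + p)*(-3 + I) = (-3 + I)*(I + p))
y(115, D) - (-132739 - 36858) = (180² - 3*180 - 3*115 + 180*115) - (-132739 - 36858) = (32400 - 540 - 345 + 20700) - 1*(-169597) = 52215 + 169597 = 221812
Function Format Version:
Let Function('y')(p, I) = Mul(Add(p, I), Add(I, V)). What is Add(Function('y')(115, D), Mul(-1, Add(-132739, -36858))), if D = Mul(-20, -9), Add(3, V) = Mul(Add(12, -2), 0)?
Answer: 221812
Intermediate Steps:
V = -3 (V = Add(-3, Mul(Add(12, -2), 0)) = Add(-3, Mul(10, 0)) = Add(-3, 0) = -3)
D = 180
Function('y')(p, I) = Mul(Add(-3, I), Add(I, p)) (Function('y')(p, I) = Mul(Add(p, I), Add(I, -3)) = Mul(Add(I, p), Add(-3, I)) = Mul(Add(-3, I), Add(I, p)))
Add(Function('y')(115, D), Mul(-1, Add(-132739, -36858))) = Add(Add(Pow(180, 2), Mul(-3, 180), Mul(-3, 115), Mul(180, 115)), Mul(-1, Add(-132739, -36858))) = Add(Add(32400, -540, -345, 20700), Mul(-1, -169597)) = Add(52215, 169597) = 221812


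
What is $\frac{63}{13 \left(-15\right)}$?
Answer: $- \frac{21}{65} \approx -0.32308$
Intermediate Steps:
$\frac{63}{13 \left(-15\right)} = \frac{63}{-195} = 63 \left(- \frac{1}{195}\right) = - \frac{21}{65}$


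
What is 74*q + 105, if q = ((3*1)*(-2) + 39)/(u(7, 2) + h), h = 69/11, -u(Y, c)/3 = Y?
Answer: -1642/27 ≈ -60.815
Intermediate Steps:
u(Y, c) = -3*Y
h = 69/11 (h = 69*(1/11) = 69/11 ≈ 6.2727)
q = -121/54 (q = ((3*1)*(-2) + 39)/(-3*7 + 69/11) = (3*(-2) + 39)/(-21 + 69/11) = (-6 + 39)/(-162/11) = 33*(-11/162) = -121/54 ≈ -2.2407)
74*q + 105 = 74*(-121/54) + 105 = -4477/27 + 105 = -1642/27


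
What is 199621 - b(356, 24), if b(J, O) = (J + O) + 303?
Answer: 198938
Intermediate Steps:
b(J, O) = 303 + J + O
199621 - b(356, 24) = 199621 - (303 + 356 + 24) = 199621 - 1*683 = 199621 - 683 = 198938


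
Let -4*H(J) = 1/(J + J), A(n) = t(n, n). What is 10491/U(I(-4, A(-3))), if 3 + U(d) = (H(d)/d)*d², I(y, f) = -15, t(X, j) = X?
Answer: -83928/25 ≈ -3357.1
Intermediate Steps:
A(n) = n
H(J) = -1/(8*J) (H(J) = -1/(4*(J + J)) = -1/(2*J)/4 = -1/(8*J))
U(d) = -25/8 (U(d) = -3 + ((-1/(8*d))/d)*d² = -3 + (-1/(8*d²))*d² = -3 - ⅛ = -25/8)
10491/U(I(-4, A(-3))) = 10491/(-25/8) = 10491*(-8/25) = -83928/25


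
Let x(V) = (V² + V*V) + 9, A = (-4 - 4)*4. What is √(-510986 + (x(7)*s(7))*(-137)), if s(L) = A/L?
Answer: I*√21754698/7 ≈ 666.31*I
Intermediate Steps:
A = -32 (A = -8*4 = -32)
s(L) = -32/L
x(V) = 9 + 2*V² (x(V) = (V² + V²) + 9 = 2*V² + 9 = 9 + 2*V²)
√(-510986 + (x(7)*s(7))*(-137)) = √(-510986 + ((9 + 2*7²)*(-32/7))*(-137)) = √(-510986 + ((9 + 2*49)*(-32*⅐))*(-137)) = √(-510986 + ((9 + 98)*(-32/7))*(-137)) = √(-510986 + (107*(-32/7))*(-137)) = √(-510986 - 3424/7*(-137)) = √(-510986 + 469088/7) = √(-3107814/7) = I*√21754698/7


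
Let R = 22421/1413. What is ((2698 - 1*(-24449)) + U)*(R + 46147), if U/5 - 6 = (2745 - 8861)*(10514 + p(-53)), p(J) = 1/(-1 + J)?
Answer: -566195851665690572/38151 ≈ -1.4841e+13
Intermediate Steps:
R = 22421/1413 (R = 22421*(1/1413) = 22421/1413 ≈ 15.868)
U = -8680973140/27 (U = 30 + 5*((2745 - 8861)*(10514 + 1/(-1 - 53))) = 30 + 5*(-6116*(10514 + 1/(-54))) = 30 + 5*(-6116*(10514 - 1/54)) = 30 + 5*(-6116*567755/54) = 30 + 5*(-1736194790/27) = 30 - 8680973950/27 = -8680973140/27 ≈ -3.2152e+8)
((2698 - 1*(-24449)) + U)*(R + 46147) = ((2698 - 1*(-24449)) - 8680973140/27)*(22421/1413 + 46147) = ((2698 + 24449) - 8680973140/27)*(65228132/1413) = (27147 - 8680973140/27)*(65228132/1413) = -8680240171/27*65228132/1413 = -566195851665690572/38151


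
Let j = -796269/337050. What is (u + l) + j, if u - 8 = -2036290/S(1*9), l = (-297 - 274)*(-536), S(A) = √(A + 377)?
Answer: 34386024977/112350 - 1018145*√386/193 ≈ 2.0242e+5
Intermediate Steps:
S(A) = √(377 + A)
l = 306056 (l = -571*(-536) = 306056)
j = -265423/112350 (j = -796269*1/337050 = -265423/112350 ≈ -2.3625)
u = 8 - 1018145*√386/193 (u = 8 - 2036290/√(377 + 1*9) = 8 - 2036290/√(377 + 9) = 8 - 2036290*√386/386 = 8 - 1018145*√386/193 ≈ -1.0364e+5)
(u + l) + j = ((8 - 1018145*√386/193) + 306056) - 265423/112350 = (306064 - 1018145*√386/193) - 265423/112350 = 34386024977/112350 - 1018145*√386/193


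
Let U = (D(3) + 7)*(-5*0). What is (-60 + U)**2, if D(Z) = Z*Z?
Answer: 3600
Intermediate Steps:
D(Z) = Z**2
U = 0 (U = (3**2 + 7)*(-5*0) = (9 + 7)*0 = 16*0 = 0)
(-60 + U)**2 = (-60 + 0)**2 = (-60)**2 = 3600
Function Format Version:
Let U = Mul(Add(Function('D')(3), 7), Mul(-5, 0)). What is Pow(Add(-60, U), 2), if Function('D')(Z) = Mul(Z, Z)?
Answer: 3600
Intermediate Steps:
Function('D')(Z) = Pow(Z, 2)
U = 0 (U = Mul(Add(Pow(3, 2), 7), Mul(-5, 0)) = Mul(Add(9, 7), 0) = Mul(16, 0) = 0)
Pow(Add(-60, U), 2) = Pow(Add(-60, 0), 2) = Pow(-60, 2) = 3600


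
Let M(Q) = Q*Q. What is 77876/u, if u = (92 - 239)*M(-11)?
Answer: -77876/17787 ≈ -4.3783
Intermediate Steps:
M(Q) = Q²
u = -17787 (u = (92 - 239)*(-11)² = -147*121 = -17787)
77876/u = 77876/(-17787) = 77876*(-1/17787) = -77876/17787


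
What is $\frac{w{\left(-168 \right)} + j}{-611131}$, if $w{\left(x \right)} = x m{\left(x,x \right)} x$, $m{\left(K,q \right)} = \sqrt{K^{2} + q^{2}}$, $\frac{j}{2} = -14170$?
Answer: $\frac{28340}{611131} - \frac{4741632 \sqrt{2}}{611131} \approx -10.926$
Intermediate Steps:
$j = -28340$ ($j = 2 \left(-14170\right) = -28340$)
$w{\left(x \right)} = \sqrt{2} x^{2} \sqrt{x^{2}}$ ($w{\left(x \right)} = x \sqrt{x^{2} + x^{2}} x = x \sqrt{2 x^{2}} x = x \sqrt{2} \sqrt{x^{2}} x = \sqrt{2} x^{2} \sqrt{x^{2}}$)
$\frac{w{\left(-168 \right)} + j}{-611131} = \frac{\sqrt{2} \left(-168\right)^{2} \sqrt{\left(-168\right)^{2}} - 28340}{-611131} = \left(\sqrt{2} \cdot 28224 \sqrt{28224} - 28340\right) \left(- \frac{1}{611131}\right) = \left(\sqrt{2} \cdot 28224 \cdot 168 - 28340\right) \left(- \frac{1}{611131}\right) = \left(4741632 \sqrt{2} - 28340\right) \left(- \frac{1}{611131}\right) = \left(-28340 + 4741632 \sqrt{2}\right) \left(- \frac{1}{611131}\right) = \frac{28340}{611131} - \frac{4741632 \sqrt{2}}{611131}$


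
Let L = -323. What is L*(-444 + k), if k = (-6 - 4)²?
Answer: 111112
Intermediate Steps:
k = 100 (k = (-10)² = 100)
L*(-444 + k) = -323*(-444 + 100) = -323*(-344) = 111112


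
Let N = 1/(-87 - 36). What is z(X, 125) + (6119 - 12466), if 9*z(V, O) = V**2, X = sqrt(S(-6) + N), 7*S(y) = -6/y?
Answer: -49182787/7749 ≈ -6347.0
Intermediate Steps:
S(y) = -6/(7*y) (S(y) = (-6/y)/7 = -6/(7*y))
N = -1/123 (N = 1/(-123) = -1/123 ≈ -0.0081301)
X = 2*sqrt(24969)/861 (X = sqrt(-6/7/(-6) - 1/123) = sqrt(-6/7*(-1/6) - 1/123) = sqrt(1/7 - 1/123) = sqrt(116/861) = 2*sqrt(24969)/861 ≈ 0.36705)
z(V, O) = V**2/9
z(X, 125) + (6119 - 12466) = (2*sqrt(24969)/861)**2/9 + (6119 - 12466) = (1/9)*(116/861) - 6347 = 116/7749 - 6347 = -49182787/7749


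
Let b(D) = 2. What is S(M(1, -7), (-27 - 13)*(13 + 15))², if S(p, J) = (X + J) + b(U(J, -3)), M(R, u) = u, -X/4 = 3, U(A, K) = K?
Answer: 1276900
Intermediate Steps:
X = -12 (X = -4*3 = -12)
S(p, J) = -10 + J (S(p, J) = (-12 + J) + 2 = -10 + J)
S(M(1, -7), (-27 - 13)*(13 + 15))² = (-10 + (-27 - 13)*(13 + 15))² = (-10 - 40*28)² = (-10 - 1120)² = (-1130)² = 1276900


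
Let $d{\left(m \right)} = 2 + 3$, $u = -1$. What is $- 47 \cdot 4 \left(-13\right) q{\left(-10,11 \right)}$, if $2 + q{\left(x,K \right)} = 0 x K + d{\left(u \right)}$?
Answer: $7332$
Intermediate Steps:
$d{\left(m \right)} = 5$
$q{\left(x,K \right)} = 3$ ($q{\left(x,K \right)} = -2 + \left(0 x K + 5\right) = -2 + \left(0 K + 5\right) = -2 + \left(0 + 5\right) = -2 + 5 = 3$)
$- 47 \cdot 4 \left(-13\right) q{\left(-10,11 \right)} = - 47 \cdot 4 \left(-13\right) 3 = \left(-47\right) \left(-52\right) 3 = 2444 \cdot 3 = 7332$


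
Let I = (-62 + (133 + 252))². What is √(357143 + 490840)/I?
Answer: √847983/104329 ≈ 0.0088265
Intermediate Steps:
I = 104329 (I = (-62 + 385)² = 323² = 104329)
√(357143 + 490840)/I = √(357143 + 490840)/104329 = √847983*(1/104329) = √847983/104329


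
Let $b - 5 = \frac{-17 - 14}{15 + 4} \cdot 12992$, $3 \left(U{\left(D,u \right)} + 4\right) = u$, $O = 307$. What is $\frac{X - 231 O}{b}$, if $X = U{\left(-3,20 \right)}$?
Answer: $\frac{4042117}{1207971} \approx 3.3462$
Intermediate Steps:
$U{\left(D,u \right)} = -4 + \frac{u}{3}$
$X = \frac{8}{3}$ ($X = -4 + \frac{1}{3} \cdot 20 = -4 + \frac{20}{3} = \frac{8}{3} \approx 2.6667$)
$b = - \frac{402657}{19}$ ($b = 5 + \frac{-17 - 14}{15 + 4} \cdot 12992 = 5 + - \frac{31}{19} \cdot 12992 = 5 + \left(-31\right) \frac{1}{19} \cdot 12992 = 5 - \frac{402752}{19} = - \frac{402657}{19} \approx -21192.0$)
$\frac{X - 231 O}{b} = \frac{\frac{8}{3} - 70917}{- \frac{402657}{19}} = \left(\frac{8}{3} - 70917\right) \left(- \frac{19}{402657}\right) = \left(- \frac{212743}{3}\right) \left(- \frac{19}{402657}\right) = \frac{4042117}{1207971}$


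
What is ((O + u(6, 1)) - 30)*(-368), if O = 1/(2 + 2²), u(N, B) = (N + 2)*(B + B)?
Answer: 15272/3 ≈ 5090.7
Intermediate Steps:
u(N, B) = 2*B*(2 + N) (u(N, B) = (2 + N)*(2*B) = 2*B*(2 + N))
O = ⅙ (O = 1/(2 + 4) = 1/6 = ⅙ ≈ 0.16667)
((O + u(6, 1)) - 30)*(-368) = ((⅙ + 2*1*(2 + 6)) - 30)*(-368) = ((⅙ + 2*1*8) - 30)*(-368) = ((⅙ + 16) - 30)*(-368) = (97/6 - 30)*(-368) = -83/6*(-368) = 15272/3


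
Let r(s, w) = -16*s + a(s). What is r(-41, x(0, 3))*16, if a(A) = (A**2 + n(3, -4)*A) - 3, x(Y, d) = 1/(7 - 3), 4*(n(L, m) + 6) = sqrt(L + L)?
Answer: 41280 - 164*sqrt(6) ≈ 40878.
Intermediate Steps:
n(L, m) = -6 + sqrt(2)*sqrt(L)/4 (n(L, m) = -6 + sqrt(L + L)/4 = -6 + sqrt(2*L)/4 = -6 + (sqrt(2)*sqrt(L))/4 = -6 + sqrt(2)*sqrt(L)/4)
x(Y, d) = 1/4
a(A) = -3 + A**2 + A*(-6 + sqrt(6)/4) (a(A) = (A**2 + (-6 + sqrt(2)*sqrt(3)/4)*A) - 3 = (A**2 + (-6 + sqrt(6)/4)*A) - 3 = (A**2 + A*(-6 + sqrt(6)/4)) - 3 = -3 + A**2 + A*(-6 + sqrt(6)/4))
r(s, w) = -3 + s**2 - 16*s - s*(24 - sqrt(6))/4 (r(s, w) = -16*s + (-3 + s**2 - s*(24 - sqrt(6))/4) = -3 + s**2 - 16*s - s*(24 - sqrt(6))/4)
r(-41, x(0, 3))*16 = (-3 + (-41)**2 - 22*(-41) + (1/4)*(-41)*sqrt(6))*16 = (-3 + 1681 + 902 - 41*sqrt(6)/4)*16 = (2580 - 41*sqrt(6)/4)*16 = 41280 - 164*sqrt(6)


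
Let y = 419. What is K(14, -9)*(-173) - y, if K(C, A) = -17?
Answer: 2522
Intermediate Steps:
K(14, -9)*(-173) - y = -17*(-173) - 1*419 = 2941 - 419 = 2522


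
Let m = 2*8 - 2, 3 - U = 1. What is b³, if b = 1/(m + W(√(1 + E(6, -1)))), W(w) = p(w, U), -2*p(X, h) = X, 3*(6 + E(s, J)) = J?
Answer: 27/(8*(21 - I*√3)³) ≈ 0.00034981 + 8.8157e-5*I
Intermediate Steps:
U = 2 (U = 3 - 1*1 = 3 - 1 = 2)
E(s, J) = -6 + J/3
p(X, h) = -X/2
W(w) = -w/2
m = 14 (m = 16 - 2 = 14)
b = 1/(14 - 2*I*√3/3) (b = 1/(14 - √(1 + (-6 + (⅓)*(-1)))/2) = 1/(14 - √(1 + (-6 - ⅓))/2) = 1/(14 - √(1 - 19/3)/2) = 1/(14 - 2*I*√3/3) ≈ 0.070946 + 0.0058515*I)
b³ = (21/296 + I*√3/296)³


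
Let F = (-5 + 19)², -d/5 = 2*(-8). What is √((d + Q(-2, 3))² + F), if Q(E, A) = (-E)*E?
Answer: 2*√1493 ≈ 77.279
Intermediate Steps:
Q(E, A) = -E²
d = 80 (d = -10*(-8) = -5*(-16) = 80)
F = 196 (F = 14² = 196)
√((d + Q(-2, 3))² + F) = √((80 - 1*(-2)²)² + 196) = √((80 - 1*4)² + 196) = √((80 - 4)² + 196) = √(76² + 196) = √(5776 + 196) = √5972 = 2*√1493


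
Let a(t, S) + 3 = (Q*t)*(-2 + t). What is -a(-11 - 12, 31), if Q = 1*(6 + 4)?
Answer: -5747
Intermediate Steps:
Q = 10 (Q = 1*10 = 10)
a(t, S) = -3 + 10*t*(-2 + t) (a(t, S) = -3 + (10*t)*(-2 + t) = -3 + 10*t*(-2 + t))
-a(-11 - 12, 31) = -(-3 - 20*(-11 - 12) + 10*(-11 - 12)²) = -(-3 - 20*(-23) + 10*(-23)²) = -(-3 + 460 + 10*529) = -(-3 + 460 + 5290) = -1*5747 = -5747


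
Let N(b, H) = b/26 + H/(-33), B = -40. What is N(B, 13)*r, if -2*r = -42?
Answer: -5803/143 ≈ -40.580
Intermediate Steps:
r = 21 (r = -½*(-42) = 21)
N(b, H) = -H/33 + b/26 (N(b, H) = b*(1/26) + H*(-1/33) = b/26 - H/33 = -H/33 + b/26)
N(B, 13)*r = (-1/33*13 + (1/26)*(-40))*21 = (-13/33 - 20/13)*21 = -829/429*21 = -5803/143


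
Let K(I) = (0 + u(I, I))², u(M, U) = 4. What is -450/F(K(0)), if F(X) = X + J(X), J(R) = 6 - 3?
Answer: -450/19 ≈ -23.684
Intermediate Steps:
J(R) = 3
K(I) = 16 (K(I) = (0 + 4)² = 4² = 16)
F(X) = 3 + X (F(X) = X + 3 = 3 + X)
-450/F(K(0)) = -450/(3 + 16) = -450/19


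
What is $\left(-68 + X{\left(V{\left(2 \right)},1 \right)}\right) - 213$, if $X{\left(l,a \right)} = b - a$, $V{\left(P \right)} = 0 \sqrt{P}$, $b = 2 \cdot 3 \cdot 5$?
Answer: $-252$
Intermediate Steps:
$b = 30$ ($b = 6 \cdot 5 = 30$)
$V{\left(P \right)} = 0$
$X{\left(l,a \right)} = 30 - a$
$\left(-68 + X{\left(V{\left(2 \right)},1 \right)}\right) - 213 = \left(-68 + \left(30 - 1\right)\right) - 213 = \left(-68 + 29\right) - 213 = -39 - 213 = -252$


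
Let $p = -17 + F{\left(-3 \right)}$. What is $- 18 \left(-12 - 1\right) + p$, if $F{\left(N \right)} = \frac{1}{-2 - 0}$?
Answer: $\frac{433}{2} \approx 216.5$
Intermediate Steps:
$F{\left(N \right)} = - \frac{1}{2}$ ($F{\left(N \right)} = \frac{1}{-2 + 0} = \frac{1}{-2} = - \frac{1}{2}$)
$p = - \frac{35}{2}$ ($p = -17 - \frac{1}{2} = - \frac{35}{2} \approx -17.5$)
$- 18 \left(-12 - 1\right) + p = - 18 \left(-12 - 1\right) - \frac{35}{2} = \left(-18\right) \left(-13\right) - \frac{35}{2} = 234 - \frac{35}{2} = \frac{433}{2}$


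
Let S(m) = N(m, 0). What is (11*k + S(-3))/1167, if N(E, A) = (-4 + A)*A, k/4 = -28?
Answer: -1232/1167 ≈ -1.0557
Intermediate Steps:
k = -112 (k = 4*(-28) = -112)
N(E, A) = A*(-4 + A)
S(m) = 0 (S(m) = 0*(-4 + 0) = 0*(-4) = 0)
(11*k + S(-3))/1167 = (11*(-112) + 0)/1167 = (-1232 + 0)*(1/1167) = -1232*1/1167 = -1232/1167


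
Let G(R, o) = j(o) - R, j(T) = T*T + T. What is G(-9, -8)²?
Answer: 4225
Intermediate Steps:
j(T) = T + T² (j(T) = T² + T = T + T²)
G(R, o) = -R + o*(1 + o) (G(R, o) = o*(1 + o) - R = -R + o*(1 + o))
G(-9, -8)² = (-1*(-9) - 8*(1 - 8))² = (9 - 8*(-7))² = (9 + 56)² = 65² = 4225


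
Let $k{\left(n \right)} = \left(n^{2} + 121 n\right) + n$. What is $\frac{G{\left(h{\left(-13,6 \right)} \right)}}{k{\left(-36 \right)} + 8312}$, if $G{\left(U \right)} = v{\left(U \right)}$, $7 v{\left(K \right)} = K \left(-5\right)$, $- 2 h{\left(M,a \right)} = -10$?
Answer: $- \frac{25}{36512} \approx -0.00068471$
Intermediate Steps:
$h{\left(M,a \right)} = 5$ ($h{\left(M,a \right)} = \left(- \frac{1}{2}\right) \left(-10\right) = 5$)
$v{\left(K \right)} = - \frac{5 K}{7}$ ($v{\left(K \right)} = \frac{K \left(-5\right)}{7} = \frac{\left(-5\right) K}{7} = - \frac{5 K}{7}$)
$G{\left(U \right)} = - \frac{5 U}{7}$
$k{\left(n \right)} = n^{2} + 122 n$
$\frac{G{\left(h{\left(-13,6 \right)} \right)}}{k{\left(-36 \right)} + 8312} = \frac{\left(- \frac{5}{7}\right) 5}{- 36 \left(122 - 36\right) + 8312} = - \frac{25}{7 \left(\left(-36\right) 86 + 8312\right)} = - \frac{25}{7 \left(-3096 + 8312\right)} = - \frac{25}{7 \cdot 5216} = \left(- \frac{25}{7}\right) \frac{1}{5216} = - \frac{25}{36512}$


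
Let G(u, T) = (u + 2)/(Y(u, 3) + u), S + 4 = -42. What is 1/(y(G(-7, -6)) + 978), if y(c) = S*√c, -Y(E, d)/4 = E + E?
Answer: 23961/23439148 + 161*I*√5/23439148 ≈ 0.0010223 + 1.5359e-5*I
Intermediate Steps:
Y(E, d) = -8*E (Y(E, d) = -4*(E + E) = -8*E)
S = -46 (S = -4 - 42 = -46)
G(u, T) = -(2 + u)/(7*u) (G(u, T) = (u + 2)/(-8*u + u) = (2 + u)/((-7*u)) = (2 + u)*(-1/(7*u)) = -(2 + u)/(7*u))
y(c) = -46*√c
1/(y(G(-7, -6)) + 978) = 1/(-46*√7*√(-2 - 1*(-7))*(I*√7/7)/7 + 978) = 1/(-46*I*√(-2 + 7)/7 + 978) = 1/(-46*I*√5/7 + 978) = 1/(978 - 46*I*√5/7)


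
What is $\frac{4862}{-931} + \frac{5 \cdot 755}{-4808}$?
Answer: $- \frac{26891021}{4476248} \approx -6.0075$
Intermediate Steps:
$\frac{4862}{-931} + \frac{5 \cdot 755}{-4808} = 4862 \left(- \frac{1}{931}\right) + 3775 \left(- \frac{1}{4808}\right) = - \frac{4862}{931} - \frac{3775}{4808} = - \frac{26891021}{4476248}$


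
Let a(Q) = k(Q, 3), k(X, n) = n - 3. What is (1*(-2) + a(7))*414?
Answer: -828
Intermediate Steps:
k(X, n) = -3 + n
a(Q) = 0 (a(Q) = -3 + 3 = 0)
(1*(-2) + a(7))*414 = (1*(-2) + 0)*414 = (-2 + 0)*414 = -2*414 = -828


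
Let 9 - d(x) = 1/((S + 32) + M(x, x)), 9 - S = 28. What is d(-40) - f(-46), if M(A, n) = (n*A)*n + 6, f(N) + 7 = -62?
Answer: 4990519/63981 ≈ 78.000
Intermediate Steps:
S = -19 (S = 9 - 1*28 = 9 - 28 = -19)
f(N) = -69 (f(N) = -7 - 62 = -69)
M(A, n) = 6 + A*n² (M(A, n) = (A*n)*n + 6 = A*n² + 6 = 6 + A*n²)
d(x) = 9 - 1/(19 + x³) (d(x) = 9 - 1/((-19 + 32) + (6 + x*x²)) = 9 - 1/(13 + (6 + x³)) = 9 - 1/(19 + x³))
d(-40) - f(-46) = (170 + 9*(-40)³)/(19 + (-40)³) - 1*(-69) = (170 + 9*(-64000))/(19 - 64000) + 69 = (170 - 576000)/(-63981) + 69 = -1/63981*(-575830) + 69 = 575830/63981 + 69 = 4990519/63981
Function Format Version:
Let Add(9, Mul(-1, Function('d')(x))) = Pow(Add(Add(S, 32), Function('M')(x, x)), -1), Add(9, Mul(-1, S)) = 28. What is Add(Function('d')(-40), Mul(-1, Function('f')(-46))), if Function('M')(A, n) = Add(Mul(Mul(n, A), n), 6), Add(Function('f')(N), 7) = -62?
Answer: Rational(4990519, 63981) ≈ 78.000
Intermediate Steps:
S = -19 (S = Add(9, Mul(-1, 28)) = Add(9, -28) = -19)
Function('f')(N) = -69 (Function('f')(N) = Add(-7, -62) = -69)
Function('M')(A, n) = Add(6, Mul(A, Pow(n, 2))) (Function('M')(A, n) = Add(Mul(Mul(A, n), n), 6) = Add(Mul(A, Pow(n, 2)), 6) = Add(6, Mul(A, Pow(n, 2))))
Function('d')(x) = Add(9, Mul(-1, Pow(Add(19, Pow(x, 3)), -1))) (Function('d')(x) = Add(9, Mul(-1, Pow(Add(Add(-19, 32), Add(6, Mul(x, Pow(x, 2)))), -1))) = Add(9, Mul(-1, Pow(Add(13, Add(6, Pow(x, 3))), -1))) = Add(9, Mul(-1, Pow(Add(19, Pow(x, 3)), -1))))
Add(Function('d')(-40), Mul(-1, Function('f')(-46))) = Add(Mul(Pow(Add(19, Pow(-40, 3)), -1), Add(170, Mul(9, Pow(-40, 3)))), Mul(-1, -69)) = Add(Mul(Pow(Add(19, -64000), -1), Add(170, Mul(9, -64000))), 69) = Add(Mul(Pow(-63981, -1), Add(170, -576000)), 69) = Add(Mul(Rational(-1, 63981), -575830), 69) = Add(Rational(575830, 63981), 69) = Rational(4990519, 63981)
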